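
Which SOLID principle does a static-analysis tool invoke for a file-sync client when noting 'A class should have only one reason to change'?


This describes the Single Responsibility Principle (SRP)

Single Responsibility Principle (SRP)


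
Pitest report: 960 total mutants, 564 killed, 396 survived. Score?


Mutation score = killed / total * 100
Mutation score = 564 / 960 * 100
Mutation score = 58.75%

58.75%


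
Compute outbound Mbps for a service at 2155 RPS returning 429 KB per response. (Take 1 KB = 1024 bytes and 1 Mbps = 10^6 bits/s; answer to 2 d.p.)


Formula: Mbps = payload_bytes * RPS * 8 / 1e6
Payload per request = 429 KB = 429 * 1024 = 439296 bytes
Total bytes/sec = 439296 * 2155 = 946682880
Total bits/sec = 946682880 * 8 = 7573463040
Mbps = 7573463040 / 1e6 = 7573.46

7573.46 Mbps


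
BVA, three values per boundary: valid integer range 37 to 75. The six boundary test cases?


Range: [37, 75]
Boundaries: just below min, min, min+1, max-1, max, just above max
Values: [36, 37, 38, 74, 75, 76]

[36, 37, 38, 74, 75, 76]


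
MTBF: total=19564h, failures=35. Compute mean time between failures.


Formula: MTBF = Total operating time / Number of failures
MTBF = 19564 / 35
MTBF = 558.97 hours

558.97 hours


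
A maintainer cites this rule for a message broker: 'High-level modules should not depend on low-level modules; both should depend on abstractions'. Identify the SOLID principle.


This describes the Dependency Inversion Principle (DIP)

Dependency Inversion Principle (DIP)


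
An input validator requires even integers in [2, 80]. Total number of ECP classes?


Constraint: even integers in [2, 80]
Class 1: x < 2 — out-of-range invalid
Class 2: x in [2,80] but odd — wrong type invalid
Class 3: x in [2,80] and even — valid
Class 4: x > 80 — out-of-range invalid
Total equivalence classes: 4

4 equivalence classes


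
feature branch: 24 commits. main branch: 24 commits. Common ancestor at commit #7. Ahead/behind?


Common ancestor: commit #7
feature commits after divergence: 24 - 7 = 17
main commits after divergence: 24 - 7 = 17
feature is 17 commits ahead of main
main is 17 commits ahead of feature

feature ahead: 17, main ahead: 17


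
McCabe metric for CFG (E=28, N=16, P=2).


Formula: V(G) = E - N + 2P
V(G) = 28 - 16 + 2*2
V(G) = 12 + 4
V(G) = 16

16


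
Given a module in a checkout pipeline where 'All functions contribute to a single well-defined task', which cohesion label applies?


Reasoning: Best: single purpose
Type: Functional cohesion

Functional cohesion


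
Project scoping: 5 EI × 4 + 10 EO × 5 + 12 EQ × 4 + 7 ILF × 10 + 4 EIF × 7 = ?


UFP = EI*4 + EO*5 + EQ*4 + ILF*10 + EIF*7
UFP = 5*4 + 10*5 + 12*4 + 7*10 + 4*7
UFP = 20 + 50 + 48 + 70 + 28
UFP = 216

216


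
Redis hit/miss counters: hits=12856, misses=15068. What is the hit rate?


Formula: hit rate = hits / (hits + misses) * 100
hit rate = 12856 / (12856 + 15068) * 100
hit rate = 12856 / 27924 * 100
hit rate = 46.04%

46.04%


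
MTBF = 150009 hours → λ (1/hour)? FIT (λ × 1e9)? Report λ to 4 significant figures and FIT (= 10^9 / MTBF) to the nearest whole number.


Formula: λ = 1 / MTBF; FIT = λ × 1e9 = 1e9 / MTBF
λ = 1 / 150009 ≈ 6.666e-06 failures/hour
FIT = 1e9 / 150009 ≈ 6666 failures per 1e9 hours (nearest whole number)

λ = 6.666e-06 /h, FIT = 6666


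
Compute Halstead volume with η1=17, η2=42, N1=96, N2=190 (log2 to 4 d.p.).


Formula: V = N * log2(η), where N = N1 + N2 and η = η1 + η2
η = 17 + 42 = 59
N = 96 + 190 = 286
log2(59) ≈ 5.8826
V = 286 * 5.8826 = 1682.42

1682.42


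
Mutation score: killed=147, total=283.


Mutation score = killed / total * 100
Mutation score = 147 / 283 * 100
Mutation score = 51.94%

51.94%


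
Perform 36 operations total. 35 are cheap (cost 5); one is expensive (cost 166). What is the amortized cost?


Formula: Amortized cost = Total cost / Operations
Total cost = (35 * 5) + (1 * 166)
Total cost = 175 + 166 = 341
Amortized = 341 / 36 = 9.4722

9.4722


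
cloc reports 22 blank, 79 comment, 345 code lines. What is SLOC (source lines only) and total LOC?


Total LOC = blank + comment + code
Total LOC = 22 + 79 + 345 = 446
SLOC (source only) = code = 345

Total LOC: 446, SLOC: 345


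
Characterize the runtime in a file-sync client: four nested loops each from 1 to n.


Reasoning: four levels of nesting
Complexity: O(n^4)

O(n^4)


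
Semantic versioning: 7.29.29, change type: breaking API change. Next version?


Current: 7.29.29
Change category: 'breaking API change' → major bump
SemVer rule: major bump → increment MAJOR, reset MINOR and PATCH to 0
New: 8.0.0

8.0.0


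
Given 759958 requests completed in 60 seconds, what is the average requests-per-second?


Formula: throughput = requests / seconds
throughput = 759958 / 60
throughput = 12665.97 requests/second

12665.97 requests/second


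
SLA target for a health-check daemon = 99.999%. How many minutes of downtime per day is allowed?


Formula: allowed downtime = period * (100 - SLA) / 100
Period (day) = 1440 minutes
Unavailability fraction = (100 - 99.999) / 100
Allowed downtime = 1440 * (100 - 99.999) / 100
Allowed downtime = 0.0144 minutes

0.0144 minutes


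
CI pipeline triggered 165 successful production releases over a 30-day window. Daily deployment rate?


Formula: deployments per day = releases / days
= 165 / 30
= 5.5 deploys/day
(equivalently, 38.5 deploys/week)

5.5 deploys/day


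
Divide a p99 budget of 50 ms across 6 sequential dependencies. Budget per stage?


Formula: per_stage = total_budget / stages
per_stage = 50 / 6
per_stage = 8.33 ms

8.33 ms


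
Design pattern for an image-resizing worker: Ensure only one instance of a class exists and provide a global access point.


This matches the Singleton pattern

Singleton


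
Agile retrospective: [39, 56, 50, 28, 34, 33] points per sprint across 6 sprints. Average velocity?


Formula: Avg velocity = Total points / Number of sprints
Points: [39, 56, 50, 28, 34, 33]
Sum = 39 + 56 + 50 + 28 + 34 + 33 = 240
Avg velocity = 240 / 6 = 40.0 points/sprint

40.0 points/sprint


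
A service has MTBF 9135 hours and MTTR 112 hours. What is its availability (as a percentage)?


Availability = MTBF / (MTBF + MTTR)
Availability = 9135 / (9135 + 112)
Availability = 9135 / 9247
Availability = 98.7888%

98.7888%


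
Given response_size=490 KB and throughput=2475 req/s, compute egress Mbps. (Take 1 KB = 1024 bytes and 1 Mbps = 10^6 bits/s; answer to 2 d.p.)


Formula: Mbps = payload_bytes * RPS * 8 / 1e6
Payload per request = 490 KB = 490 * 1024 = 501760 bytes
Total bytes/sec = 501760 * 2475 = 1241856000
Total bits/sec = 1241856000 * 8 = 9934848000
Mbps = 9934848000 / 1e6 = 9934.85

9934.85 Mbps


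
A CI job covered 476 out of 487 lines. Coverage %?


Coverage = covered / total * 100
Coverage = 476 / 487 * 100
Coverage = 97.74%

97.74%


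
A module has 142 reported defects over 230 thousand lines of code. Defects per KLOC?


Defect density = defects / KLOC
Defect density = 142 / 230
Defect density = 0.617 defects/KLOC

0.617 defects/KLOC


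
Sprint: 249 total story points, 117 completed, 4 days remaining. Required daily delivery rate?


Formula: Required rate = Remaining points / Days left
Remaining = 249 - 117 = 132 points
Required rate = 132 / 4 = 33.0 points/day

33.0 points/day


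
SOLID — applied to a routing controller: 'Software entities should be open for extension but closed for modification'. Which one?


This describes the Open/Closed Principle (OCP)

Open/Closed Principle (OCP)


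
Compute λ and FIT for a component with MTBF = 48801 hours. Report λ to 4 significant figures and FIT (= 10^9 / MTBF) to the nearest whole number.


Formula: λ = 1 / MTBF; FIT = λ × 1e9 = 1e9 / MTBF
λ = 1 / 48801 ≈ 2.049e-05 failures/hour
FIT = 1e9 / 48801 ≈ 20491 failures per 1e9 hours (nearest whole number)

λ = 2.049e-05 /h, FIT = 20491


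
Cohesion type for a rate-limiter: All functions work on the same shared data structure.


Reasoning: Functions share data
Type: Communicational cohesion

Communicational cohesion


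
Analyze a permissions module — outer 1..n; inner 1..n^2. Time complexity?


Reasoning: n times n^2
Complexity: O(n^3)

O(n^3)


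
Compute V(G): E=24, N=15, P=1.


Formula: V(G) = E - N + 2P
V(G) = 24 - 15 + 2*1
V(G) = 9 + 2
V(G) = 11

11


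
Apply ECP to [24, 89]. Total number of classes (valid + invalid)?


Valid range: [24, 89]
Class 1: x < 24 — invalid
Class 2: 24 ≤ x ≤ 89 — valid
Class 3: x > 89 — invalid
Total equivalence classes: 3

3 equivalence classes


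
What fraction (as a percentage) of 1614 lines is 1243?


Coverage = covered / total * 100
Coverage = 1243 / 1614 * 100
Coverage = 77.01%

77.01%


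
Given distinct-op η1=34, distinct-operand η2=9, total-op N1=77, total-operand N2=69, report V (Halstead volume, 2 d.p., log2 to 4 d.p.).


Formula: V = N * log2(η), where N = N1 + N2 and η = η1 + η2
η = 34 + 9 = 43
N = 77 + 69 = 146
log2(43) ≈ 5.4263
V = 146 * 5.4263 = 792.24

792.24


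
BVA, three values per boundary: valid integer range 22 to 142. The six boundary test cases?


Range: [22, 142]
Boundaries: just below min, min, min+1, max-1, max, just above max
Values: [21, 22, 23, 141, 142, 143]

[21, 22, 23, 141, 142, 143]


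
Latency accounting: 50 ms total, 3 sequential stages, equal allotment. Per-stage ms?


Formula: per_stage = total_budget / stages
per_stage = 50 / 3
per_stage = 16.67 ms

16.67 ms


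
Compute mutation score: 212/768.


Mutation score = killed / total * 100
Mutation score = 212 / 768 * 100
Mutation score = 27.6%

27.6%


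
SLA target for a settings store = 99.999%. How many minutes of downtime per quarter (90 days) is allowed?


Formula: allowed downtime = period * (100 - SLA) / 100
Period (quarter (90 days)) = 129600 minutes
Unavailability fraction = (100 - 99.999) / 100
Allowed downtime = 129600 * (100 - 99.999) / 100
Allowed downtime = 1.296 minutes

1.296 minutes


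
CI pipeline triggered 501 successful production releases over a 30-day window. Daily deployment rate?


Formula: deployments per day = releases / days
= 501 / 30
= 16.7 deploys/day
(equivalently, 116.9 deploys/week)

16.7 deploys/day


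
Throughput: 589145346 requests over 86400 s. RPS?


Formula: throughput = requests / seconds
throughput = 589145346 / 86400
throughput = 6818.81 requests/second

6818.81 requests/second


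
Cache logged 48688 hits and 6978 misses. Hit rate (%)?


Formula: hit rate = hits / (hits + misses) * 100
hit rate = 48688 / (48688 + 6978) * 100
hit rate = 48688 / 55666 * 100
hit rate = 87.46%

87.46%


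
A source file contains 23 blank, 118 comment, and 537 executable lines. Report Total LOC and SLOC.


Total LOC = blank + comment + code
Total LOC = 23 + 118 + 537 = 678
SLOC (source only) = code = 537

Total LOC: 678, SLOC: 537


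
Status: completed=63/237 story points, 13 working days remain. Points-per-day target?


Formula: Required rate = Remaining points / Days left
Remaining = 237 - 63 = 174 points
Required rate = 174 / 13 = 13.38 points/day

13.38 points/day


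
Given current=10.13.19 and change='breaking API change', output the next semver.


Current: 10.13.19
Change category: 'breaking API change' → major bump
SemVer rule: major bump → increment MAJOR, reset MINOR and PATCH to 0
New: 11.0.0

11.0.0


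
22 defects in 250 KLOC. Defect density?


Defect density = defects / KLOC
Defect density = 22 / 250
Defect density = 0.088 defects/KLOC

0.088 defects/KLOC


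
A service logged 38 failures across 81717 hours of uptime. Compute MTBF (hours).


Formula: MTBF = Total operating time / Number of failures
MTBF = 81717 / 38
MTBF = 2150.45 hours

2150.45 hours


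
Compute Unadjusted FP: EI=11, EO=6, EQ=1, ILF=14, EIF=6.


UFP = EI*4 + EO*5 + EQ*4 + ILF*10 + EIF*7
UFP = 11*4 + 6*5 + 1*4 + 14*10 + 6*7
UFP = 44 + 30 + 4 + 140 + 42
UFP = 260

260


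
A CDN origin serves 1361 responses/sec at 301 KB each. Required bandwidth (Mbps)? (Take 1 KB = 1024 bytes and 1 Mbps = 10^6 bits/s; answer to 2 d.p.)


Formula: Mbps = payload_bytes * RPS * 8 / 1e6
Payload per request = 301 KB = 301 * 1024 = 308224 bytes
Total bytes/sec = 308224 * 1361 = 419492864
Total bits/sec = 419492864 * 8 = 3355942912
Mbps = 3355942912 / 1e6 = 3355.94

3355.94 Mbps


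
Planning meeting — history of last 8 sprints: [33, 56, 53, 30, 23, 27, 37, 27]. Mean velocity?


Formula: Avg velocity = Total points / Number of sprints
Points: [33, 56, 53, 30, 23, 27, 37, 27]
Sum = 33 + 56 + 53 + 30 + 23 + 27 + 37 + 27 = 286
Avg velocity = 286 / 8 = 35.75 points/sprint

35.75 points/sprint


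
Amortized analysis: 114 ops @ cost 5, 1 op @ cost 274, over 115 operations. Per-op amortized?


Formula: Amortized cost = Total cost / Operations
Total cost = (114 * 5) + (1 * 274)
Total cost = 570 + 274 = 844
Amortized = 844 / 115 = 7.3391

7.3391


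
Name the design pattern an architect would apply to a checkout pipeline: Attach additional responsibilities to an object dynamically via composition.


This matches the Decorator pattern

Decorator


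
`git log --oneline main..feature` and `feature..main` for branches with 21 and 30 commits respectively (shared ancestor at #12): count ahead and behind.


Common ancestor: commit #12
feature commits after divergence: 21 - 12 = 9
main commits after divergence: 30 - 12 = 18
feature is 9 commits ahead of main
main is 18 commits ahead of feature

feature ahead: 9, main ahead: 18


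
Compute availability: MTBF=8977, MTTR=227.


Availability = MTBF / (MTBF + MTTR)
Availability = 8977 / (8977 + 227)
Availability = 8977 / 9204
Availability = 97.5337%

97.5337%


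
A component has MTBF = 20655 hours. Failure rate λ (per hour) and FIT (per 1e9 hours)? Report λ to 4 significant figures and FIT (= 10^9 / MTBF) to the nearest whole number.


Formula: λ = 1 / MTBF; FIT = λ × 1e9 = 1e9 / MTBF
λ = 1 / 20655 ≈ 4.841e-05 failures/hour
FIT = 1e9 / 20655 ≈ 48414 failures per 1e9 hours (nearest whole number)

λ = 4.841e-05 /h, FIT = 48414


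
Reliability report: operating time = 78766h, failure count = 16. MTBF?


Formula: MTBF = Total operating time / Number of failures
MTBF = 78766 / 16
MTBF = 4922.88 hours

4922.88 hours


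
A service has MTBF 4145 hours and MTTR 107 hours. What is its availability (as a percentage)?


Availability = MTBF / (MTBF + MTTR)
Availability = 4145 / (4145 + 107)
Availability = 4145 / 4252
Availability = 97.4835%

97.4835%


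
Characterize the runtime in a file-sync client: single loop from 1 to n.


Reasoning: one pass through n items
Complexity: O(n)

O(n)


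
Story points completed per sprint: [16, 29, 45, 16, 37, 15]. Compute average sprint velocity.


Formula: Avg velocity = Total points / Number of sprints
Points: [16, 29, 45, 16, 37, 15]
Sum = 16 + 29 + 45 + 16 + 37 + 15 = 158
Avg velocity = 158 / 6 = 26.33 points/sprint

26.33 points/sprint


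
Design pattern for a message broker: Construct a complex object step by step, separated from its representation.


This matches the Builder pattern

Builder


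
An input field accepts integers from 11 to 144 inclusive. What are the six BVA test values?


Range: [11, 144]
Boundaries: just below min, min, min+1, max-1, max, just above max
Values: [10, 11, 12, 143, 144, 145]

[10, 11, 12, 143, 144, 145]


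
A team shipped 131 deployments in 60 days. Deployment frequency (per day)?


Formula: deployments per day = releases / days
= 131 / 60
= 2.183 deploys/day
(equivalently, 15.28 deploys/week)

2.183 deploys/day


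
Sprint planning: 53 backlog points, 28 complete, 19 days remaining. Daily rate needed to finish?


Formula: Required rate = Remaining points / Days left
Remaining = 53 - 28 = 25 points
Required rate = 25 / 19 = 1.32 points/day

1.32 points/day


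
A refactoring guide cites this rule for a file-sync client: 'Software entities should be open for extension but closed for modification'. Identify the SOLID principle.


This describes the Open/Closed Principle (OCP)

Open/Closed Principle (OCP)


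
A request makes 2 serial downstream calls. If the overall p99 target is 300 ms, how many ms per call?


Formula: per_stage = total_budget / stages
per_stage = 300 / 2
per_stage = 150.0 ms

150.0 ms


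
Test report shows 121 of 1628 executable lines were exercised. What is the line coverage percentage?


Coverage = covered / total * 100
Coverage = 121 / 1628 * 100
Coverage = 7.43%

7.43%


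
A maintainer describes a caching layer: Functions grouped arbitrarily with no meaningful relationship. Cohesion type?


Reasoning: Worst: random grouping
Type: Coincidental cohesion

Coincidental cohesion


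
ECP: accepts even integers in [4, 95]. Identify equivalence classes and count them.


Constraint: even integers in [4, 95]
Class 1: x < 4 — out-of-range invalid
Class 2: x in [4,95] but odd — wrong type invalid
Class 3: x in [4,95] and even — valid
Class 4: x > 95 — out-of-range invalid
Total equivalence classes: 4

4 equivalence classes


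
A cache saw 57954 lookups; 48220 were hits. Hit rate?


Formula: hit rate = hits / (hits + misses) * 100
hit rate = 48220 / (48220 + 9734) * 100
hit rate = 48220 / 57954 * 100
hit rate = 83.2%

83.2%


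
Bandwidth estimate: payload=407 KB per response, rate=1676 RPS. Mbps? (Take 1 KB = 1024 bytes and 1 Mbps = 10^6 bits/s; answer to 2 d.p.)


Formula: Mbps = payload_bytes * RPS * 8 / 1e6
Payload per request = 407 KB = 407 * 1024 = 416768 bytes
Total bytes/sec = 416768 * 1676 = 698503168
Total bits/sec = 698503168 * 8 = 5588025344
Mbps = 5588025344 / 1e6 = 5588.03

5588.03 Mbps


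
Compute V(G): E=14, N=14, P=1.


Formula: V(G) = E - N + 2P
V(G) = 14 - 14 + 2*1
V(G) = 0 + 2
V(G) = 2

2


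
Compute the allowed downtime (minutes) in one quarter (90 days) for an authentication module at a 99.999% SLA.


Formula: allowed downtime = period * (100 - SLA) / 100
Period (quarter (90 days)) = 129600 minutes
Unavailability fraction = (100 - 99.999) / 100
Allowed downtime = 129600 * (100 - 99.999) / 100
Allowed downtime = 1.296 minutes

1.296 minutes


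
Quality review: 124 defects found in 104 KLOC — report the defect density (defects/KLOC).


Defect density = defects / KLOC
Defect density = 124 / 104
Defect density = 1.192 defects/KLOC

1.192 defects/KLOC


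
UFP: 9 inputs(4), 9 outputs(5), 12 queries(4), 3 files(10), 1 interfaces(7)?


UFP = EI*4 + EO*5 + EQ*4 + ILF*10 + EIF*7
UFP = 9*4 + 9*5 + 12*4 + 3*10 + 1*7
UFP = 36 + 45 + 48 + 30 + 7
UFP = 166

166


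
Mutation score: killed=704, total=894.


Mutation score = killed / total * 100
Mutation score = 704 / 894 * 100
Mutation score = 78.75%

78.75%


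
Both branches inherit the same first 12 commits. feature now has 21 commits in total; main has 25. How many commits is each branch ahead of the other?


Common ancestor: commit #12
feature commits after divergence: 21 - 12 = 9
main commits after divergence: 25 - 12 = 13
feature is 9 commits ahead of main
main is 13 commits ahead of feature

feature ahead: 9, main ahead: 13


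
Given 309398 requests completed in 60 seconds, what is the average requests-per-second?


Formula: throughput = requests / seconds
throughput = 309398 / 60
throughput = 5156.63 requests/second

5156.63 requests/second


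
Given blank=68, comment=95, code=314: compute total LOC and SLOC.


Total LOC = blank + comment + code
Total LOC = 68 + 95 + 314 = 477
SLOC (source only) = code = 314

Total LOC: 477, SLOC: 314


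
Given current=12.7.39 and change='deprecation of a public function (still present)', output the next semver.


Current: 12.7.39
Change category: 'deprecation of a public function (still present)' → minor bump
SemVer rule: minor bump → increment MINOR, reset PATCH to 0 (MAJOR unchanged)
New: 12.8.0

12.8.0


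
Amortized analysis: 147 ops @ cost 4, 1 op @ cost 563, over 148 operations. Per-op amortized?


Formula: Amortized cost = Total cost / Operations
Total cost = (147 * 4) + (1 * 563)
Total cost = 588 + 563 = 1151
Amortized = 1151 / 148 = 7.777

7.777


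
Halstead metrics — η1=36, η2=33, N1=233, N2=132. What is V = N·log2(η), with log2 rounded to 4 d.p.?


Formula: V = N * log2(η), where N = N1 + N2 and η = η1 + η2
η = 36 + 33 = 69
N = 233 + 132 = 365
log2(69) ≈ 6.1085
V = 365 * 6.1085 = 2229.60

2229.60


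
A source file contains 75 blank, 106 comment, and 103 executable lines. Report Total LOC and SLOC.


Total LOC = blank + comment + code
Total LOC = 75 + 106 + 103 = 284
SLOC (source only) = code = 103

Total LOC: 284, SLOC: 103


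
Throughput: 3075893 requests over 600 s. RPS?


Formula: throughput = requests / seconds
throughput = 3075893 / 600
throughput = 5126.49 requests/second

5126.49 requests/second


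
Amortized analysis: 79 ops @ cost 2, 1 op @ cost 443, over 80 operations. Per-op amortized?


Formula: Amortized cost = Total cost / Operations
Total cost = (79 * 2) + (1 * 443)
Total cost = 158 + 443 = 601
Amortized = 601 / 80 = 7.5125

7.5125


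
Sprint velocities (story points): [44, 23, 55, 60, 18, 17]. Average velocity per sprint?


Formula: Avg velocity = Total points / Number of sprints
Points: [44, 23, 55, 60, 18, 17]
Sum = 44 + 23 + 55 + 60 + 18 + 17 = 217
Avg velocity = 217 / 6 = 36.17 points/sprint

36.17 points/sprint


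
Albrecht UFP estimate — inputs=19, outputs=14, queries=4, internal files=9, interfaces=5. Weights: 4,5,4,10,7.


UFP = EI*4 + EO*5 + EQ*4 + ILF*10 + EIF*7
UFP = 19*4 + 14*5 + 4*4 + 9*10 + 5*7
UFP = 76 + 70 + 16 + 90 + 35
UFP = 287

287


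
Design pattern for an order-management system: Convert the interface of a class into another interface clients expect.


This matches the Adapter pattern

Adapter


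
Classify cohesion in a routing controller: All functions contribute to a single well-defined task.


Reasoning: Best: single purpose
Type: Functional cohesion

Functional cohesion


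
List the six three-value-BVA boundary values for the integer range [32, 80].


Range: [32, 80]
Boundaries: just below min, min, min+1, max-1, max, just above max
Values: [31, 32, 33, 79, 80, 81]

[31, 32, 33, 79, 80, 81]


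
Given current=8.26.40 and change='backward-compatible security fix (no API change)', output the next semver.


Current: 8.26.40
Change category: 'backward-compatible security fix (no API change)' → patch bump
SemVer rule: patch bump → increment PATCH (MAJOR and MINOR unchanged)
New: 8.26.41

8.26.41


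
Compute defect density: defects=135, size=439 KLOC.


Defect density = defects / KLOC
Defect density = 135 / 439
Defect density = 0.308 defects/KLOC

0.308 defects/KLOC


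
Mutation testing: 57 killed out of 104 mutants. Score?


Mutation score = killed / total * 100
Mutation score = 57 / 104 * 100
Mutation score = 54.81%

54.81%


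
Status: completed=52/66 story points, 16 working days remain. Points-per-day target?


Formula: Required rate = Remaining points / Days left
Remaining = 66 - 52 = 14 points
Required rate = 14 / 16 = 0.88 points/day

0.88 points/day


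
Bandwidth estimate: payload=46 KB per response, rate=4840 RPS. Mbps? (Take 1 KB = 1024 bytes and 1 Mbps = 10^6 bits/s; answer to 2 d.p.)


Formula: Mbps = payload_bytes * RPS * 8 / 1e6
Payload per request = 46 KB = 46 * 1024 = 47104 bytes
Total bytes/sec = 47104 * 4840 = 227983360
Total bits/sec = 227983360 * 8 = 1823866880
Mbps = 1823866880 / 1e6 = 1823.87

1823.87 Mbps


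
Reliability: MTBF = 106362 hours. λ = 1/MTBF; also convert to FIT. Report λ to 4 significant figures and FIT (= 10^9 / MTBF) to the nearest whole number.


Formula: λ = 1 / MTBF; FIT = λ × 1e9 = 1e9 / MTBF
λ = 1 / 106362 ≈ 9.402e-06 failures/hour
FIT = 1e9 / 106362 ≈ 9402 failures per 1e9 hours (nearest whole number)

λ = 9.402e-06 /h, FIT = 9402


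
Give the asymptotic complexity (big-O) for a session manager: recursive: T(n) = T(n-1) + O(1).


Reasoning: linear recursion with constant work per frame
Complexity: O(n)

O(n)


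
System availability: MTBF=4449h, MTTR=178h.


Availability = MTBF / (MTBF + MTTR)
Availability = 4449 / (4449 + 178)
Availability = 4449 / 4627
Availability = 96.153%

96.153%


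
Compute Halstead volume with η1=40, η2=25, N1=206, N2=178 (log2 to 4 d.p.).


Formula: V = N * log2(η), where N = N1 + N2 and η = η1 + η2
η = 40 + 25 = 65
N = 206 + 178 = 384
log2(65) ≈ 6.0224
V = 384 * 6.0224 = 2312.60

2312.60


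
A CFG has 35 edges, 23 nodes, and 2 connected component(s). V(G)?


Formula: V(G) = E - N + 2P
V(G) = 35 - 23 + 2*2
V(G) = 12 + 4
V(G) = 16

16


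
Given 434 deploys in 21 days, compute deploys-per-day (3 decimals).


Formula: deployments per day = releases / days
= 434 / 21
= 20.667 deploys/day
(equivalently, 144.67 deploys/week)

20.667 deploys/day


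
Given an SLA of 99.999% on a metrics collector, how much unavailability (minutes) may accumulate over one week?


Formula: allowed downtime = period * (100 - SLA) / 100
Period (week) = 10080 minutes
Unavailability fraction = (100 - 99.999) / 100
Allowed downtime = 10080 * (100 - 99.999) / 100
Allowed downtime = 0.1008 minutes

0.1008 minutes


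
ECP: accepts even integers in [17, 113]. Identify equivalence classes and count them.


Constraint: even integers in [17, 113]
Class 1: x < 17 — out-of-range invalid
Class 2: x in [17,113] but odd — wrong type invalid
Class 3: x in [17,113] and even — valid
Class 4: x > 113 — out-of-range invalid
Total equivalence classes: 4

4 equivalence classes


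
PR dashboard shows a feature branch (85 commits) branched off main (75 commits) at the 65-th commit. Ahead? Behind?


Common ancestor: commit #65
feature commits after divergence: 85 - 65 = 20
main commits after divergence: 75 - 65 = 10
feature is 20 commits ahead of main
main is 10 commits ahead of feature

feature ahead: 20, main ahead: 10


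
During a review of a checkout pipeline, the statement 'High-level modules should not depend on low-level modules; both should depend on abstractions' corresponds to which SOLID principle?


This describes the Dependency Inversion Principle (DIP)

Dependency Inversion Principle (DIP)


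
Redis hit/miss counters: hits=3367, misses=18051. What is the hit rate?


Formula: hit rate = hits / (hits + misses) * 100
hit rate = 3367 / (3367 + 18051) * 100
hit rate = 3367 / 21418 * 100
hit rate = 15.72%

15.72%


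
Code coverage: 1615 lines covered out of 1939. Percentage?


Coverage = covered / total * 100
Coverage = 1615 / 1939 * 100
Coverage = 83.29%

83.29%


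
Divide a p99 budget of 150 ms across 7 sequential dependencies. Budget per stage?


Formula: per_stage = total_budget / stages
per_stage = 150 / 7
per_stage = 21.43 ms

21.43 ms


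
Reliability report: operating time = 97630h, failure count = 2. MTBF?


Formula: MTBF = Total operating time / Number of failures
MTBF = 97630 / 2
MTBF = 48815.0 hours

48815.0 hours


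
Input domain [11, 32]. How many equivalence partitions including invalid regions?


Valid range: [11, 32]
Class 1: x < 11 — invalid
Class 2: 11 ≤ x ≤ 32 — valid
Class 3: x > 32 — invalid
Total equivalence classes: 3

3 equivalence classes


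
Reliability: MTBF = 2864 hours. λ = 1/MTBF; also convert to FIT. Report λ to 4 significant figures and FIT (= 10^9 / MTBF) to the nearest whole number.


Formula: λ = 1 / MTBF; FIT = λ × 1e9 = 1e9 / MTBF
λ = 1 / 2864 ≈ 3.492e-04 failures/hour
FIT = 1e9 / 2864 ≈ 349162 failures per 1e9 hours (nearest whole number)

λ = 3.492e-04 /h, FIT = 349162


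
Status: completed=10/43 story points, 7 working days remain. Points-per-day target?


Formula: Required rate = Remaining points / Days left
Remaining = 43 - 10 = 33 points
Required rate = 33 / 7 = 4.71 points/day

4.71 points/day


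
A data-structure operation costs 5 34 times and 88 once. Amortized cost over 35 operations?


Formula: Amortized cost = Total cost / Operations
Total cost = (34 * 5) + (1 * 88)
Total cost = 170 + 88 = 258
Amortized = 258 / 35 = 7.3714

7.3714


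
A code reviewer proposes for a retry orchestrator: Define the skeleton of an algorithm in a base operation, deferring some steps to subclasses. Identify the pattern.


This matches the Template Method pattern

Template Method


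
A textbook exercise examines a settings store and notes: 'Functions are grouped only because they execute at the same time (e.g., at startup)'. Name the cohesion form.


Reasoning: Related by timing only
Type: Temporal cohesion

Temporal cohesion


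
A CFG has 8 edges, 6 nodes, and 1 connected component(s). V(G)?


Formula: V(G) = E - N + 2P
V(G) = 8 - 6 + 2*1
V(G) = 2 + 2
V(G) = 4

4


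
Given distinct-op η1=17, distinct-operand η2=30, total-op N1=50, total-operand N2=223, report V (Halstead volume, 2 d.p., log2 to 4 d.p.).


Formula: V = N * log2(η), where N = N1 + N2 and η = η1 + η2
η = 17 + 30 = 47
N = 50 + 223 = 273
log2(47) ≈ 5.5546
V = 273 * 5.5546 = 1516.41

1516.41


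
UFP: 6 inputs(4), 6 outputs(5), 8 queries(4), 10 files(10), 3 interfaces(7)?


UFP = EI*4 + EO*5 + EQ*4 + ILF*10 + EIF*7
UFP = 6*4 + 6*5 + 8*4 + 10*10 + 3*7
UFP = 24 + 30 + 32 + 100 + 21
UFP = 207

207


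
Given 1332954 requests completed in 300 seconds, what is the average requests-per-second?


Formula: throughput = requests / seconds
throughput = 1332954 / 300
throughput = 4443.18 requests/second

4443.18 requests/second


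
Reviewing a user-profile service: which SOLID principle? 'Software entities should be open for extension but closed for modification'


This describes the Open/Closed Principle (OCP)

Open/Closed Principle (OCP)


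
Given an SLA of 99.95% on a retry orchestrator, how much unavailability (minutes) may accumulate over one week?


Formula: allowed downtime = period * (100 - SLA) / 100
Period (week) = 10080 minutes
Unavailability fraction = (100 - 99.95) / 100
Allowed downtime = 10080 * (100 - 99.95) / 100
Allowed downtime = 5.04 minutes

5.04 minutes


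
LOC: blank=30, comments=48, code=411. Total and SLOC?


Total LOC = blank + comment + code
Total LOC = 30 + 48 + 411 = 489
SLOC (source only) = code = 411

Total LOC: 489, SLOC: 411


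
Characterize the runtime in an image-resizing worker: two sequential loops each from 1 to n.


Reasoning: sequential dominates: O(n) + O(n) = O(n)
Complexity: O(n)

O(n)


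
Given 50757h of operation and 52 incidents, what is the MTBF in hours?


Formula: MTBF = Total operating time / Number of failures
MTBF = 50757 / 52
MTBF = 976.1 hours

976.1 hours


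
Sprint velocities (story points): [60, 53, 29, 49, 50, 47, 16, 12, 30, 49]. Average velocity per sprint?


Formula: Avg velocity = Total points / Number of sprints
Points: [60, 53, 29, 49, 50, 47, 16, 12, 30, 49]
Sum = 60 + 53 + 29 + 49 + 50 + 47 + 16 + 12 + 30 + 49 = 395
Avg velocity = 395 / 10 = 39.5 points/sprint

39.5 points/sprint


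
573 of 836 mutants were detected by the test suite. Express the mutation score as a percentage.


Mutation score = killed / total * 100
Mutation score = 573 / 836 * 100
Mutation score = 68.54%

68.54%


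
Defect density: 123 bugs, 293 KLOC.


Defect density = defects / KLOC
Defect density = 123 / 293
Defect density = 0.42 defects/KLOC

0.42 defects/KLOC


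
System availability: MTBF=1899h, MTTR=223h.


Availability = MTBF / (MTBF + MTTR)
Availability = 1899 / (1899 + 223)
Availability = 1899 / 2122
Availability = 89.491%

89.491%


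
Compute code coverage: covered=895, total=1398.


Coverage = covered / total * 100
Coverage = 895 / 1398 * 100
Coverage = 64.02%

64.02%


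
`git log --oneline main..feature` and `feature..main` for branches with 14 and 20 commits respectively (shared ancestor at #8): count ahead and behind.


Common ancestor: commit #8
feature commits after divergence: 14 - 8 = 6
main commits after divergence: 20 - 8 = 12
feature is 6 commits ahead of main
main is 12 commits ahead of feature

feature ahead: 6, main ahead: 12


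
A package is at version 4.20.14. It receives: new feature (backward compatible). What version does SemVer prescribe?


Current: 4.20.14
Change category: 'new feature (backward compatible)' → minor bump
SemVer rule: minor bump → increment MINOR, reset PATCH to 0 (MAJOR unchanged)
New: 4.21.0

4.21.0


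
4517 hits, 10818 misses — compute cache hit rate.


Formula: hit rate = hits / (hits + misses) * 100
hit rate = 4517 / (4517 + 10818) * 100
hit rate = 4517 / 15335 * 100
hit rate = 29.46%

29.46%


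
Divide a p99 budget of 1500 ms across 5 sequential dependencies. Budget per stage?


Formula: per_stage = total_budget / stages
per_stage = 1500 / 5
per_stage = 300.0 ms

300.0 ms


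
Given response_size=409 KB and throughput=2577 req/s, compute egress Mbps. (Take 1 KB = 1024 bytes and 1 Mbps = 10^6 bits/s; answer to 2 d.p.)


Formula: Mbps = payload_bytes * RPS * 8 / 1e6
Payload per request = 409 KB = 409 * 1024 = 418816 bytes
Total bytes/sec = 418816 * 2577 = 1079288832
Total bits/sec = 1079288832 * 8 = 8634310656
Mbps = 8634310656 / 1e6 = 8634.31

8634.31 Mbps


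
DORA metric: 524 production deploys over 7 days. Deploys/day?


Formula: deployments per day = releases / days
= 524 / 7
= 74.857 deploys/day
(equivalently, 524.0 deploys/week)

74.857 deploys/day


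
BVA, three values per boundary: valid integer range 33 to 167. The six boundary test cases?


Range: [33, 167]
Boundaries: just below min, min, min+1, max-1, max, just above max
Values: [32, 33, 34, 166, 167, 168]

[32, 33, 34, 166, 167, 168]


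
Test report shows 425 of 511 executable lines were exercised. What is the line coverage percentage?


Coverage = covered / total * 100
Coverage = 425 / 511 * 100
Coverage = 83.17%

83.17%


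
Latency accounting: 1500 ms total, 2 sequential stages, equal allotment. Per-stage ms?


Formula: per_stage = total_budget / stages
per_stage = 1500 / 2
per_stage = 750.0 ms

750.0 ms


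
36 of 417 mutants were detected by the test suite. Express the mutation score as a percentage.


Mutation score = killed / total * 100
Mutation score = 36 / 417 * 100
Mutation score = 8.63%

8.63%


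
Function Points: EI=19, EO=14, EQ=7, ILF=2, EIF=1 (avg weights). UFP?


UFP = EI*4 + EO*5 + EQ*4 + ILF*10 + EIF*7
UFP = 19*4 + 14*5 + 7*4 + 2*10 + 1*7
UFP = 76 + 70 + 28 + 20 + 7
UFP = 201

201


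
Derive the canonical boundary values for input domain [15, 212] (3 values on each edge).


Range: [15, 212]
Boundaries: just below min, min, min+1, max-1, max, just above max
Values: [14, 15, 16, 211, 212, 213]

[14, 15, 16, 211, 212, 213]


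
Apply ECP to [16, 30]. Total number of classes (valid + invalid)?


Valid range: [16, 30]
Class 1: x < 16 — invalid
Class 2: 16 ≤ x ≤ 30 — valid
Class 3: x > 30 — invalid
Total equivalence classes: 3

3 equivalence classes


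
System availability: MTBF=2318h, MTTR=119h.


Availability = MTBF / (MTBF + MTTR)
Availability = 2318 / (2318 + 119)
Availability = 2318 / 2437
Availability = 95.1169%

95.1169%


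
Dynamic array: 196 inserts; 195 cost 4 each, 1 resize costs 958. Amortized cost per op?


Formula: Amortized cost = Total cost / Operations
Total cost = (195 * 4) + (1 * 958)
Total cost = 780 + 958 = 1738
Amortized = 1738 / 196 = 8.8673

8.8673


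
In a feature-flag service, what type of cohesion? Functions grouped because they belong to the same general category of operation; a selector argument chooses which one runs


Reasoning: Grouped by category of activity, not by data or sequence
Type: Logical cohesion

Logical cohesion


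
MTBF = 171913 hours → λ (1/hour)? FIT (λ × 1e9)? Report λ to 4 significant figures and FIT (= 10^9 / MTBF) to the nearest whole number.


Formula: λ = 1 / MTBF; FIT = λ × 1e9 = 1e9 / MTBF
λ = 1 / 171913 ≈ 5.817e-06 failures/hour
FIT = 1e9 / 171913 ≈ 5817 failures per 1e9 hours (nearest whole number)

λ = 5.817e-06 /h, FIT = 5817


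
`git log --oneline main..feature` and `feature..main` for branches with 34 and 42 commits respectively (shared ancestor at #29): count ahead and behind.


Common ancestor: commit #29
feature commits after divergence: 34 - 29 = 5
main commits after divergence: 42 - 29 = 13
feature is 5 commits ahead of main
main is 13 commits ahead of feature

feature ahead: 5, main ahead: 13


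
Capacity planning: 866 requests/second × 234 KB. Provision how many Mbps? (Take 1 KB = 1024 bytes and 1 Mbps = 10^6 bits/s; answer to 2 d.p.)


Formula: Mbps = payload_bytes * RPS * 8 / 1e6
Payload per request = 234 KB = 234 * 1024 = 239616 bytes
Total bytes/sec = 239616 * 866 = 207507456
Total bits/sec = 207507456 * 8 = 1660059648
Mbps = 1660059648 / 1e6 = 1660.06

1660.06 Mbps


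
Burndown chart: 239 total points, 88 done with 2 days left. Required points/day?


Formula: Required rate = Remaining points / Days left
Remaining = 239 - 88 = 151 points
Required rate = 151 / 2 = 75.5 points/day

75.5 points/day


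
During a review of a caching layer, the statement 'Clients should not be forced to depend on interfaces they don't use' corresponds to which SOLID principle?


This describes the Interface Segregation Principle (ISP)

Interface Segregation Principle (ISP)


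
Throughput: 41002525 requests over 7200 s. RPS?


Formula: throughput = requests / seconds
throughput = 41002525 / 7200
throughput = 5694.8 requests/second

5694.8 requests/second


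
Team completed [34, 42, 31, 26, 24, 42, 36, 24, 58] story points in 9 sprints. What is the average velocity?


Formula: Avg velocity = Total points / Number of sprints
Points: [34, 42, 31, 26, 24, 42, 36, 24, 58]
Sum = 34 + 42 + 31 + 26 + 24 + 42 + 36 + 24 + 58 = 317
Avg velocity = 317 / 9 = 35.22 points/sprint

35.22 points/sprint


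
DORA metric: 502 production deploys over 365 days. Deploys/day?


Formula: deployments per day = releases / days
= 502 / 365
= 1.375 deploys/day
(equivalently, 9.63 deploys/week)

1.375 deploys/day


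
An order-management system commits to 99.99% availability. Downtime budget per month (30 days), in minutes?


Formula: allowed downtime = period * (100 - SLA) / 100
Period (month (30 days)) = 43200 minutes
Unavailability fraction = (100 - 99.99) / 100
Allowed downtime = 43200 * (100 - 99.99) / 100
Allowed downtime = 4.32 minutes

4.32 minutes


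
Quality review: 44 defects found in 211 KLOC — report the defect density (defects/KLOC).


Defect density = defects / KLOC
Defect density = 44 / 211
Defect density = 0.209 defects/KLOC

0.209 defects/KLOC


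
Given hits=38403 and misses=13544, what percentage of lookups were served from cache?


Formula: hit rate = hits / (hits + misses) * 100
hit rate = 38403 / (38403 + 13544) * 100
hit rate = 38403 / 51947 * 100
hit rate = 73.93%

73.93%


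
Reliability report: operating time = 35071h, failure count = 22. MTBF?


Formula: MTBF = Total operating time / Number of failures
MTBF = 35071 / 22
MTBF = 1594.14 hours

1594.14 hours


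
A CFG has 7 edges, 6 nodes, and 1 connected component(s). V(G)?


Formula: V(G) = E - N + 2P
V(G) = 7 - 6 + 2*1
V(G) = 1 + 2
V(G) = 3

3


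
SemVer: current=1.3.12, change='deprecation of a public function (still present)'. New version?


Current: 1.3.12
Change category: 'deprecation of a public function (still present)' → minor bump
SemVer rule: minor bump → increment MINOR, reset PATCH to 0 (MAJOR unchanged)
New: 1.4.0

1.4.0
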